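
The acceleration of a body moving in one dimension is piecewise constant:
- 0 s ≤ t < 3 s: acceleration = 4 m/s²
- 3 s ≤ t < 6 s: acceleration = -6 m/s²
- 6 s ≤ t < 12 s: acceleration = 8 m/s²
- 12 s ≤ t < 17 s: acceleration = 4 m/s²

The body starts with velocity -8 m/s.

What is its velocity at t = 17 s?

Δv equals the area under the a-t graph; then v = v₀ + Δv.
0–3 s: 4 × 3 = 12 m/s
3–6 s: -6 × 3 = -18 m/s
6–12 s: 8 × 6 = 48 m/s
12–17 s: 4 × 5 = 20 m/s
Δv = 62 m/s, so v(17) = -8 + (62) = 54 m/s.

54 m/s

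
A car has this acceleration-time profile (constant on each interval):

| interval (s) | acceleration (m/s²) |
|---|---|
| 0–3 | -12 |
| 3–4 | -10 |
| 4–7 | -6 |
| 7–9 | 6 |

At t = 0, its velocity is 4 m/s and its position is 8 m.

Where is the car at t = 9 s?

-332 m

On each constant-a segment, Δv = aΔt and Δx = v₀Δt + ½aΔt²; chain segment to segment.
0–3 s: v starts 4 m/s; Δx = 4·3 + ½·-12·3² = -42 m; v ends -32 m/s.
3–4 s: v starts -32 m/s; Δx = -32·1 + ½·-10·1² = -37 m; v ends -42 m/s.
4–7 s: v starts -42 m/s; Δx = -42·3 + ½·-6·3² = -153 m; v ends -60 m/s.
7–9 s: v starts -60 m/s; Δx = -60·2 + ½·6·2² = -108 m; v ends -48 m/s.
x(9) = 8 + Σ Δx = -332 m.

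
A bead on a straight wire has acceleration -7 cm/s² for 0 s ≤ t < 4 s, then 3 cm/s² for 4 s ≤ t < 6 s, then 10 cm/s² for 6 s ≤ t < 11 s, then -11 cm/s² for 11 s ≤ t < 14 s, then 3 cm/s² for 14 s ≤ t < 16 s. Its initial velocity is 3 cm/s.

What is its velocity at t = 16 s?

Δv equals the area under the a-t graph; then v = v₀ + Δv.
0–4 s: -7 × 4 = -28 cm/s
4–6 s: 3 × 2 = 6 cm/s
6–11 s: 10 × 5 = 50 cm/s
11–14 s: -11 × 3 = -33 cm/s
14–16 s: 3 × 2 = 6 cm/s
Δv = 1 cm/s, so v(16) = 3 + (1) = 4 cm/s.

4 cm/s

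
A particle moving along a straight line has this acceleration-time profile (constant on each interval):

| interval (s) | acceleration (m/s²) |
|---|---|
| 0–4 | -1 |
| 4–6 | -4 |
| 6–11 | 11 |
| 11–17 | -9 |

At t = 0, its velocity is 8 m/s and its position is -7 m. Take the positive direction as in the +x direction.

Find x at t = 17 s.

On each constant-a segment, Δv = aΔt and Δx = v₀Δt + ½aΔt²; chain segment to segment.
0–4 s: v starts 8 m/s; Δx = 8·4 + ½·-1·4² = 24 m; v ends 4 m/s.
4–6 s: v starts 4 m/s; Δx = 4·2 + ½·-4·2² = 0 m; v ends -4 m/s.
6–11 s: v starts -4 m/s; Δx = -4·5 + ½·11·5² = 117.5 m; v ends 51 m/s.
11–17 s: v starts 51 m/s; Δx = 51·6 + ½·-9·6² = 144 m; v ends -3 m/s.
x(17) = -7 + Σ Δx = 278.5 m.

278.5 m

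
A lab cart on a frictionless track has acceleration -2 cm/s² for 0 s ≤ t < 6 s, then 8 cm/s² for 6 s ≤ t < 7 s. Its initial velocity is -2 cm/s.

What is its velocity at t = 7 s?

Δv equals the area under the a-t graph; then v = v₀ + Δv.
0–6 s: -2 × 6 = -12 cm/s
6–7 s: 8 × 1 = 8 cm/s
Δv = -4 cm/s, so v(7) = -2 + (-4) = -6 cm/s.

-6 cm/s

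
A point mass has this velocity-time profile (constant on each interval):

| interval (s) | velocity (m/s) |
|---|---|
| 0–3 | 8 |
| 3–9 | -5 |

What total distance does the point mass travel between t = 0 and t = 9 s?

Total distance travelled is ∫|v| dt — sum the magnitudes of each area piece.
0–3 s: |8| × 3 = 24 m
3–9 s: |-5| × 6 = 30 m
Total distance = 54 m

54 m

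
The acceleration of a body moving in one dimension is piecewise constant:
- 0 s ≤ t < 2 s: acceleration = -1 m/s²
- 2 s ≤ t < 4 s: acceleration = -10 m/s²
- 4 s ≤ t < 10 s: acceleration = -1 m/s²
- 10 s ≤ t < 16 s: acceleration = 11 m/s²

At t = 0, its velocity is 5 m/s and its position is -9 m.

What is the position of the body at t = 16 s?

On each constant-a segment, Δv = aΔt and Δx = v₀Δt + ½aΔt²; chain segment to segment.
0–2 s: v starts 5 m/s; Δx = 5·2 + ½·-1·2² = 8 m; v ends 3 m/s.
2–4 s: v starts 3 m/s; Δx = 3·2 + ½·-10·2² = -14 m; v ends -17 m/s.
4–10 s: v starts -17 m/s; Δx = -17·6 + ½·-1·6² = -120 m; v ends -23 m/s.
10–16 s: v starts -23 m/s; Δx = -23·6 + ½·11·6² = 60 m; v ends 43 m/s.
x(16) = -9 + Σ Δx = -75 m.

-75 m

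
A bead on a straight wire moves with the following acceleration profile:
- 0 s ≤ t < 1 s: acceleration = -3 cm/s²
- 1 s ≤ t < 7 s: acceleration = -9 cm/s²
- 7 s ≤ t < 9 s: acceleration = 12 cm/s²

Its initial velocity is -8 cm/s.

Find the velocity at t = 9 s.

Δv equals the area under the a-t graph; then v = v₀ + Δv.
0–1 s: -3 × 1 = -3 cm/s
1–7 s: -9 × 6 = -54 cm/s
7–9 s: 12 × 2 = 24 cm/s
Δv = -33 cm/s, so v(9) = -8 + (-33) = -41 cm/s.

-41 cm/s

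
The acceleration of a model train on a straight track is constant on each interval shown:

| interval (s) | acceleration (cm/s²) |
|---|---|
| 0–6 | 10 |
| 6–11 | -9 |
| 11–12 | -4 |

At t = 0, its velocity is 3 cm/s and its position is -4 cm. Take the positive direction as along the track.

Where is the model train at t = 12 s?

412.5 cm

On each constant-a segment, Δv = aΔt and Δx = v₀Δt + ½aΔt²; chain segment to segment.
0–6 s: v starts 3 cm/s; Δx = 3·6 + ½·10·6² = 198 cm; v ends 63 cm/s.
6–11 s: v starts 63 cm/s; Δx = 63·5 + ½·-9·5² = 202.5 cm; v ends 18 cm/s.
11–12 s: v starts 18 cm/s; Δx = 18·1 + ½·-4·1² = 16 cm; v ends 14 cm/s.
x(12) = -4 + Σ Δx = 412.5 cm.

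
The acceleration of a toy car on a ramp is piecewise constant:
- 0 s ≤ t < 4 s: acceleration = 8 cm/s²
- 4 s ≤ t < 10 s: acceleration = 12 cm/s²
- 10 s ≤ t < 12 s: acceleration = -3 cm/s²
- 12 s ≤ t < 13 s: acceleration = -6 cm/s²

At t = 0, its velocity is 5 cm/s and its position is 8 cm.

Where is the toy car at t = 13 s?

842 cm

On each constant-a segment, Δv = aΔt and Δx = v₀Δt + ½aΔt²; chain segment to segment.
0–4 s: v starts 5 cm/s; Δx = 5·4 + ½·8·4² = 84 cm; v ends 37 cm/s.
4–10 s: v starts 37 cm/s; Δx = 37·6 + ½·12·6² = 438 cm; v ends 109 cm/s.
10–12 s: v starts 109 cm/s; Δx = 109·2 + ½·-3·2² = 212 cm; v ends 103 cm/s.
12–13 s: v starts 103 cm/s; Δx = 103·1 + ½·-6·1² = 100 cm; v ends 97 cm/s.
x(13) = 8 + Σ Δx = 842 cm.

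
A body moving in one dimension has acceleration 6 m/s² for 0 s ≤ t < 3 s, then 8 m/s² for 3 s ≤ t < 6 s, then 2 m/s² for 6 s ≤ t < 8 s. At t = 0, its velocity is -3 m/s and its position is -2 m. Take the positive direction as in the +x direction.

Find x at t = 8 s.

179 m

On each constant-a segment, Δv = aΔt and Δx = v₀Δt + ½aΔt²; chain segment to segment.
0–3 s: v starts -3 m/s; Δx = -3·3 + ½·6·3² = 18 m; v ends 15 m/s.
3–6 s: v starts 15 m/s; Δx = 15·3 + ½·8·3² = 81 m; v ends 39 m/s.
6–8 s: v starts 39 m/s; Δx = 39·2 + ½·2·2² = 82 m; v ends 43 m/s.
x(8) = -2 + Σ Δx = 179 m.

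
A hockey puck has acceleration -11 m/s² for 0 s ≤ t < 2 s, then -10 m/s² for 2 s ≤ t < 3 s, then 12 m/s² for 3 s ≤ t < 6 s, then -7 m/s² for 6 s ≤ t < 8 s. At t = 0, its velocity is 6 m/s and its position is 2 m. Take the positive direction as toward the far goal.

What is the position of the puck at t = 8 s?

On each constant-a segment, Δv = aΔt and Δx = v₀Δt + ½aΔt²; chain segment to segment.
0–2 s: v starts 6 m/s; Δx = 6·2 + ½·-11·2² = -10 m; v ends -16 m/s.
2–3 s: v starts -16 m/s; Δx = -16·1 + ½·-10·1² = -21 m; v ends -26 m/s.
3–6 s: v starts -26 m/s; Δx = -26·3 + ½·12·3² = -24 m; v ends 10 m/s.
6–8 s: v starts 10 m/s; Δx = 10·2 + ½·-7·2² = 6 m; v ends -4 m/s.
x(8) = 2 + Σ Δx = -47 m.

-47 m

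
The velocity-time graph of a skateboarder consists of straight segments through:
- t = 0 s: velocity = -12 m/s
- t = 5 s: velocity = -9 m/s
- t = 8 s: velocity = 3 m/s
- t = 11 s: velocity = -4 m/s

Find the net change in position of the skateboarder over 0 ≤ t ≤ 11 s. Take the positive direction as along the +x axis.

-63 m

Net displacement equals the area under the velocity-time graph (areas below the axis count negative).
0–5 s: ½(-12 + -9)(5) = -52.5 m
5–8 s: ½(-9 + 3)(3) = -9 m
8–11 s: ½(3 + -4)(3) = -1.5 m
Net displacement = -63 m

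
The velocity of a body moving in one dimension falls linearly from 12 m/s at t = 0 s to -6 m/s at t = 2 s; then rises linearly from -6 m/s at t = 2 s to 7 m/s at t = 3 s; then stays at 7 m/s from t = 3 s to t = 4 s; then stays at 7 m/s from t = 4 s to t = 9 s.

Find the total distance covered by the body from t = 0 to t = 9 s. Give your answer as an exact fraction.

1437/26 m

Distance (not displacement) is the total path length: add the absolute areas under v-t.
0–2 s: v = 0 at t = 4/3 s; triangle areas 8 + 2 = 10 m
2–3 s: v = 0 at t = 32/13 s; triangle areas 18/13 + 49/26 = 85/26 m
3–4 s: |7| × 1 = 7 m
4–9 s: |7| × 5 = 35 m
Total distance = 1437/26 m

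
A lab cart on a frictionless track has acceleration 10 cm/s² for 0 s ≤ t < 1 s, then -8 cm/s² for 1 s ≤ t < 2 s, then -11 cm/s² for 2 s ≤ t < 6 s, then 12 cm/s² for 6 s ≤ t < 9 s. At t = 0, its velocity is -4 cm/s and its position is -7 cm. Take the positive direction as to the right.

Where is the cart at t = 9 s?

-184 cm

On each constant-a segment, Δv = aΔt and Δx = v₀Δt + ½aΔt²; chain segment to segment.
0–1 s: v starts -4 cm/s; Δx = -4·1 + ½·10·1² = 1 cm; v ends 6 cm/s.
1–2 s: v starts 6 cm/s; Δx = 6·1 + ½·-8·1² = 2 cm; v ends -2 cm/s.
2–6 s: v starts -2 cm/s; Δx = -2·4 + ½·-11·4² = -96 cm; v ends -46 cm/s.
6–9 s: v starts -46 cm/s; Δx = -46·3 + ½·12·3² = -84 cm; v ends -10 cm/s.
x(9) = -7 + Σ Δx = -184 cm.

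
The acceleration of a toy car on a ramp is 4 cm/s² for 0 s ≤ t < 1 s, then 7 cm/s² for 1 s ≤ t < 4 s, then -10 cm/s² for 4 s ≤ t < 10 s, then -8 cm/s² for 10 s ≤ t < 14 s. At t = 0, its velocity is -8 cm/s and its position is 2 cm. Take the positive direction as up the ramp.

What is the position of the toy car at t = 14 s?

-298.5 cm

On each constant-a segment, Δv = aΔt and Δx = v₀Δt + ½aΔt²; chain segment to segment.
0–1 s: v starts -8 cm/s; Δx = -8·1 + ½·4·1² = -6 cm; v ends -4 cm/s.
1–4 s: v starts -4 cm/s; Δx = -4·3 + ½·7·3² = 19.5 cm; v ends 17 cm/s.
4–10 s: v starts 17 cm/s; Δx = 17·6 + ½·-10·6² = -78 cm; v ends -43 cm/s.
10–14 s: v starts -43 cm/s; Δx = -43·4 + ½·-8·4² = -236 cm; v ends -75 cm/s.
x(14) = 2 + Σ Δx = -298.5 cm.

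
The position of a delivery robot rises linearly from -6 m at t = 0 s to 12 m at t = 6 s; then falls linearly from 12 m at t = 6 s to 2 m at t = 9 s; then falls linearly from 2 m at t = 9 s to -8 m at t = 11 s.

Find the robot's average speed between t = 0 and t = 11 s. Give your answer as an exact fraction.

Average speed = (total path length)/(elapsed time); on a piecewise-linear x-t graph the path length is Σ|Δx|.
0–6 s: |Δx| = |12 − -6| = 18 m
6–9 s: |Δx| = |2 − 12| = 10 m
9–11 s: |Δx| = |-8 − 2| = 10 m
Total path = 38 m; average speed = 38/11 = 38/11 m/s.

38/11 m/s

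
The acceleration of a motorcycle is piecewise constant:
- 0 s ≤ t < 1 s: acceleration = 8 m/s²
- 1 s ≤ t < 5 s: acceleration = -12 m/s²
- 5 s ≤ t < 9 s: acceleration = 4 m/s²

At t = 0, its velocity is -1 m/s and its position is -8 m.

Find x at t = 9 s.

-205 m

On each constant-a segment, Δv = aΔt and Δx = v₀Δt + ½aΔt²; chain segment to segment.
0–1 s: v starts -1 m/s; Δx = -1·1 + ½·8·1² = 3 m; v ends 7 m/s.
1–5 s: v starts 7 m/s; Δx = 7·4 + ½·-12·4² = -68 m; v ends -41 m/s.
5–9 s: v starts -41 m/s; Δx = -41·4 + ½·4·4² = -132 m; v ends -25 m/s.
x(9) = -8 + Σ Δx = -205 m.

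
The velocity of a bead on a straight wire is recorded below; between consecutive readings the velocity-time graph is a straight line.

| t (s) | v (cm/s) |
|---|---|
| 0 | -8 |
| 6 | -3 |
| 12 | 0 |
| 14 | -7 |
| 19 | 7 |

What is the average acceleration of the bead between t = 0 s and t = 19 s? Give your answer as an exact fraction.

15/19 cm/s²

Average acceleration = Δv/Δt = (7 − -8)/(19 − 0) = 15/19 cm/s².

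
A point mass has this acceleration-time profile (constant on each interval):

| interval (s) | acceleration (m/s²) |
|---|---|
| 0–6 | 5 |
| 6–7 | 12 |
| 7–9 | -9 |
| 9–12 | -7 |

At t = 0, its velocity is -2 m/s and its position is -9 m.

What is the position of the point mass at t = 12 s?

199.5 m

On each constant-a segment, Δv = aΔt and Δx = v₀Δt + ½aΔt²; chain segment to segment.
0–6 s: v starts -2 m/s; Δx = -2·6 + ½·5·6² = 78 m; v ends 28 m/s.
6–7 s: v starts 28 m/s; Δx = 28·1 + ½·12·1² = 34 m; v ends 40 m/s.
7–9 s: v starts 40 m/s; Δx = 40·2 + ½·-9·2² = 62 m; v ends 22 m/s.
9–12 s: v starts 22 m/s; Δx = 22·3 + ½·-7·3² = 34.5 m; v ends 1 m/s.
x(12) = -9 + Σ Δx = 199.5 m.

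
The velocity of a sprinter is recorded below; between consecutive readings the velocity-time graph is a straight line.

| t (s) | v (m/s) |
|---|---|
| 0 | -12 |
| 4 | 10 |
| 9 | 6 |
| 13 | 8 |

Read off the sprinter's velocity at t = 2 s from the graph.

-1 m/s

On 0–4 s the graph is linear from -12 to 10 m/s: v(2) = -12 + (10 − -12)·(2 − 0)/(4 − 0) = -1 m/s.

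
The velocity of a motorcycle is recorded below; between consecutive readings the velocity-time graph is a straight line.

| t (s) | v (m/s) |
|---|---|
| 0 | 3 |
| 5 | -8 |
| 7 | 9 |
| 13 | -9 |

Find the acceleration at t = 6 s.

Acceleration is the slope of the v-t graph on 5–7 s: (9 − -8)/(7 − 5) = 8.5 m/s².

8.5 m/s²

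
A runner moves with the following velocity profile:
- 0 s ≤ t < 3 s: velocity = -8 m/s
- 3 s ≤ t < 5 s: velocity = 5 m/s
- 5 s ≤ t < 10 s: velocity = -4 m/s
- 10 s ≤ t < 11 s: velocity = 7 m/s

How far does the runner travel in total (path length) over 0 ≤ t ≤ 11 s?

61 m

Distance (not displacement) is the total path length: add the absolute areas under v-t.
0–3 s: |-8| × 3 = 24 m
3–5 s: |5| × 2 = 10 m
5–10 s: |-4| × 5 = 20 m
10–11 s: |7| × 1 = 7 m
Total distance = 61 m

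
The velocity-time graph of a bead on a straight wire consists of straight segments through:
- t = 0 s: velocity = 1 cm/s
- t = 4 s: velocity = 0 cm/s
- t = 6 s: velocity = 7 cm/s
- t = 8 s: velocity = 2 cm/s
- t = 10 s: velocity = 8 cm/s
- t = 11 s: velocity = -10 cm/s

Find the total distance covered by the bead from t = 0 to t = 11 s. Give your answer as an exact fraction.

293/9 cm

Distance (not displacement) is the total path length: add the absolute areas under v-t.
0–4 s: |½(1 + 0)(4)| = 2 cm
4–6 s: |½(0 + 7)(2)| = 7 cm
6–8 s: |½(7 + 2)(2)| = 9 cm
8–10 s: |½(2 + 8)(2)| = 10 cm
10–11 s: v = 0 at t = 94/9 s; triangle areas 16/9 + 25/9 = 41/9 cm
Total distance = 293/9 cm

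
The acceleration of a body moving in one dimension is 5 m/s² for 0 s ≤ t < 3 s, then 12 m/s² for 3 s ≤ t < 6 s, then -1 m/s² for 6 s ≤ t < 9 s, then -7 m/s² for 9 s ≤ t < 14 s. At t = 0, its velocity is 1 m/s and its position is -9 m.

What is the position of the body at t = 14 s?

427.5 m

On each constant-a segment, Δv = aΔt and Δx = v₀Δt + ½aΔt²; chain segment to segment.
0–3 s: v starts 1 m/s; Δx = 1·3 + ½·5·3² = 25.5 m; v ends 16 m/s.
3–6 s: v starts 16 m/s; Δx = 16·3 + ½·12·3² = 102 m; v ends 52 m/s.
6–9 s: v starts 52 m/s; Δx = 52·3 + ½·-1·3² = 151.5 m; v ends 49 m/s.
9–14 s: v starts 49 m/s; Δx = 49·5 + ½·-7·5² = 157.5 m; v ends 14 m/s.
x(14) = -9 + Σ Δx = 427.5 m.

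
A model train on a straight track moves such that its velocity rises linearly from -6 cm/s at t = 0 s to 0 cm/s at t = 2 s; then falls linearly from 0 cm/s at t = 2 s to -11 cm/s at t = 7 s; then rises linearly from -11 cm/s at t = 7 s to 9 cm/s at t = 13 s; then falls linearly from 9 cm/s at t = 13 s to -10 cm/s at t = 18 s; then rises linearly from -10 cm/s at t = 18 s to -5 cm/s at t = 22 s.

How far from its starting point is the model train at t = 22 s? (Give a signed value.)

-72 cm

Net displacement equals the area under the velocity-time graph (areas below the axis count negative).
0–2 s: ½(-6 + 0)(2) = -6 cm
2–7 s: ½(0 + -11)(5) = -27.5 cm
7–13 s: ½(-11 + 9)(6) = -6 cm
13–18 s: ½(9 + -10)(5) = -2.5 cm
18–22 s: ½(-10 + -5)(4) = -30 cm
Net displacement = -72 cm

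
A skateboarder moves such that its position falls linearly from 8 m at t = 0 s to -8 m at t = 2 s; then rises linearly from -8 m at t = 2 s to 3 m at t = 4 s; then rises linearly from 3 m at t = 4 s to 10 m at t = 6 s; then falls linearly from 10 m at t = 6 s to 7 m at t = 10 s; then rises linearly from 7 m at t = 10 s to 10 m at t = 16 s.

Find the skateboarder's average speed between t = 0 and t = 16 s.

2.5 m/s

Average speed = (total path length)/(elapsed time); on a piecewise-linear x-t graph the path length is Σ|Δx|.
0–2 s: |Δx| = |-8 − 8| = 16 m
2–4 s: |Δx| = |3 − -8| = 11 m
4–6 s: |Δx| = |10 − 3| = 7 m
6–10 s: |Δx| = |7 − 10| = 3 m
10–16 s: |Δx| = |10 − 7| = 3 m
Total path = 40 m; average speed = 40/16 = 2.5 m/s.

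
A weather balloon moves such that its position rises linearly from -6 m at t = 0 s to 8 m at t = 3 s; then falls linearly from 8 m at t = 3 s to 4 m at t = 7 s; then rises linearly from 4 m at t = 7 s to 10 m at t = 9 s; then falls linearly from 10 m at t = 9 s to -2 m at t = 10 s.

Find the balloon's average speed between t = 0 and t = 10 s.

3.6 m/s

Average speed = (total path length)/(elapsed time); on a piecewise-linear x-t graph the path length is Σ|Δx|.
0–3 s: |Δx| = |8 − -6| = 14 m
3–7 s: |Δx| = |4 − 8| = 4 m
7–9 s: |Δx| = |10 − 4| = 6 m
9–10 s: |Δx| = |-2 − 10| = 12 m
Total path = 36 m; average speed = 36/10 = 3.6 m/s.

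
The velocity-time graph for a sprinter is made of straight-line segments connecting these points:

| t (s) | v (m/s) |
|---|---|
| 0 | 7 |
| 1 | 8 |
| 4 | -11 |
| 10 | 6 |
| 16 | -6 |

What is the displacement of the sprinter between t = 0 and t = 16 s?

Displacement is the signed area under the v-t curve.
0–1 s: ½(7 + 8)(1) = 7.5 m
1–4 s: ½(8 + -11)(3) = -4.5 m
4–10 s: ½(-11 + 6)(6) = -15 m
10–16 s: ½(6 + -6)(6) = 0 m
Net displacement = -12 m

-12 m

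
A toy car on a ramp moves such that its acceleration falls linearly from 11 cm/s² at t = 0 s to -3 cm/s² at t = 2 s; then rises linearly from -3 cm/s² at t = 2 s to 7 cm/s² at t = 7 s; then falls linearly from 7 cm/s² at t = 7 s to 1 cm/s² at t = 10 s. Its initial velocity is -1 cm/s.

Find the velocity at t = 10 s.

Δv equals the area under the a-t graph; then v = v₀ + Δv.
0–2 s: ½(11 + -3)(2) = 8 cm/s
2–7 s: ½(-3 + 7)(5) = 10 cm/s
7–10 s: ½(7 + 1)(3) = 12 cm/s
Δv = 30 cm/s, so v(10) = -1 + (30) = 29 cm/s.

29 cm/s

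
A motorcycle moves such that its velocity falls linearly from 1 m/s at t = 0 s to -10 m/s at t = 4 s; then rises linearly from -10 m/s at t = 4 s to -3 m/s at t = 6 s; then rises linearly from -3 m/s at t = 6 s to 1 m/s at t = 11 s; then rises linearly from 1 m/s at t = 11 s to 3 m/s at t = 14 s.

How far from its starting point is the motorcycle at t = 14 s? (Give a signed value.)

-30 m

Net displacement equals the area under the velocity-time graph (areas below the axis count negative).
0–4 s: ½(1 + -10)(4) = -18 m
4–6 s: ½(-10 + -3)(2) = -13 m
6–11 s: ½(-3 + 1)(5) = -5 m
11–14 s: ½(1 + 3)(3) = 6 m
Net displacement = -30 m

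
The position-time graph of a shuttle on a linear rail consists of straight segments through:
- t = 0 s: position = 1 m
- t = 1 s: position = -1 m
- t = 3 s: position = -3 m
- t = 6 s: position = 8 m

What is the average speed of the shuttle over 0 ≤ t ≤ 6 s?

2.5 m/s

Average speed = (total path length)/(elapsed time); on a piecewise-linear x-t graph the path length is Σ|Δx|.
0–1 s: |Δx| = |-1 − 1| = 2 m
1–3 s: |Δx| = |-3 − -1| = 2 m
3–6 s: |Δx| = |8 − -3| = 11 m
Total path = 15 m; average speed = 15/6 = 2.5 m/s.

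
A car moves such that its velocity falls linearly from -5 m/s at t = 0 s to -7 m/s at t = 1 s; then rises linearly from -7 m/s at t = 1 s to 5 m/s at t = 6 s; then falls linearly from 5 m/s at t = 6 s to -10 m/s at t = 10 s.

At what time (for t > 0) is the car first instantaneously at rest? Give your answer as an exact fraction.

t = 47/12 s

v changes sign on 1–6 s (from -7 to 5); the graph is linear there, so v = 0 at t = 1 + (7)·(6 − 1)/(5 − -7) = 47/12 s.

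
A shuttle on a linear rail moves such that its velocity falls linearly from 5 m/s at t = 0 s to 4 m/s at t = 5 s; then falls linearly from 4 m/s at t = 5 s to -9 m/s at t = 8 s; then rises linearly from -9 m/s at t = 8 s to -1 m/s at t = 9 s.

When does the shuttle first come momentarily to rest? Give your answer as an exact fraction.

t = 77/13 s

v changes sign on 5–8 s (from 4 to -9); the graph is linear there, so v = 0 at t = 5 + (-4)·(8 − 5)/(-9 − 4) = 77/13 s.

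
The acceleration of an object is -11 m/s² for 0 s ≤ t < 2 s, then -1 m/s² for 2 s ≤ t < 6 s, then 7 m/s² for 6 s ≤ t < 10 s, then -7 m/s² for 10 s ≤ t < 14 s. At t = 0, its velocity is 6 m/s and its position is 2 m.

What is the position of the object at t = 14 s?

-128 m

On each constant-a segment, Δv = aΔt and Δx = v₀Δt + ½aΔt²; chain segment to segment.
0–2 s: v starts 6 m/s; Δx = 6·2 + ½·-11·2² = -10 m; v ends -16 m/s.
2–6 s: v starts -16 m/s; Δx = -16·4 + ½·-1·4² = -72 m; v ends -20 m/s.
6–10 s: v starts -20 m/s; Δx = -20·4 + ½·7·4² = -24 m; v ends 8 m/s.
10–14 s: v starts 8 m/s; Δx = 8·4 + ½·-7·4² = -24 m; v ends -20 m/s.
x(14) = 2 + Σ Δx = -128 m.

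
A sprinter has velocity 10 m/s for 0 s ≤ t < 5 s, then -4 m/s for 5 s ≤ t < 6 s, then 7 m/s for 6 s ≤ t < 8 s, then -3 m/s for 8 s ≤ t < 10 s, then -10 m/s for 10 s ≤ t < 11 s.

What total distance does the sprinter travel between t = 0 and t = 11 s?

84 m

Total distance travelled is ∫|v| dt — sum the magnitudes of each area piece.
0–5 s: |10| × 5 = 50 m
5–6 s: |-4| × 1 = 4 m
6–8 s: |7| × 2 = 14 m
8–10 s: |-3| × 2 = 6 m
10–11 s: |-10| × 1 = 10 m
Total distance = 84 m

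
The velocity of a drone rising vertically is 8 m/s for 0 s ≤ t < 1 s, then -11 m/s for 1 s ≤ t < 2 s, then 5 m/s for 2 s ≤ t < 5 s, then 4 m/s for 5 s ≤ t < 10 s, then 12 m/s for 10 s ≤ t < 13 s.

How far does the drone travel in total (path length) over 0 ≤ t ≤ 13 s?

Total distance travelled is ∫|v| dt — sum the magnitudes of each area piece.
0–1 s: |8| × 1 = 8 m
1–2 s: |-11| × 1 = 11 m
2–5 s: |5| × 3 = 15 m
5–10 s: |4| × 5 = 20 m
10–13 s: |12| × 3 = 36 m
Total distance = 90 m

90 m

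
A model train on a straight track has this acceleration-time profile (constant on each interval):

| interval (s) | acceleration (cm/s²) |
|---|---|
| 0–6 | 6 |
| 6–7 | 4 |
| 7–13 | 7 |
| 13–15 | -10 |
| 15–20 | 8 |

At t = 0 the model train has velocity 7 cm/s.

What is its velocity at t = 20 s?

109 cm/s

Δv equals the area under the a-t graph; then v = v₀ + Δv.
0–6 s: 6 × 6 = 36 cm/s
6–7 s: 4 × 1 = 4 cm/s
7–13 s: 7 × 6 = 42 cm/s
13–15 s: -10 × 2 = -20 cm/s
15–20 s: 8 × 5 = 40 cm/s
Δv = 102 cm/s, so v(20) = 7 + (102) = 109 cm/s.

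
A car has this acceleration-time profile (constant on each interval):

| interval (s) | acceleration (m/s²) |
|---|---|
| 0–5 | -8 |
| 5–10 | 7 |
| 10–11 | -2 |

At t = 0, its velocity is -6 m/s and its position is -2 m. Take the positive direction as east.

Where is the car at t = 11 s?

On each constant-a segment, Δv = aΔt and Δx = v₀Δt + ½aΔt²; chain segment to segment.
0–5 s: v starts -6 m/s; Δx = -6·5 + ½·-8·5² = -130 m; v ends -46 m/s.
5–10 s: v starts -46 m/s; Δx = -46·5 + ½·7·5² = -142.5 m; v ends -11 m/s.
10–11 s: v starts -11 m/s; Δx = -11·1 + ½·-2·1² = -12 m; v ends -13 m/s.
x(11) = -2 + Σ Δx = -286.5 m.

-286.5 m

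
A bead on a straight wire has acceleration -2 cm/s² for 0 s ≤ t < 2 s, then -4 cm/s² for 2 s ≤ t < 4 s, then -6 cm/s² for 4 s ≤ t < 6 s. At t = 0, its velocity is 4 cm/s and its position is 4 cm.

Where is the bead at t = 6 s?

-28 cm

On each constant-a segment, Δv = aΔt and Δx = v₀Δt + ½aΔt²; chain segment to segment.
0–2 s: v starts 4 cm/s; Δx = 4·2 + ½·-2·2² = 4 cm; v ends 0 cm/s.
2–4 s: v starts 0 cm/s; Δx = 0·2 + ½·-4·2² = -8 cm; v ends -8 cm/s.
4–6 s: v starts -8 cm/s; Δx = -8·2 + ½·-6·2² = -28 cm; v ends -20 cm/s.
x(6) = 4 + Σ Δx = -28 cm.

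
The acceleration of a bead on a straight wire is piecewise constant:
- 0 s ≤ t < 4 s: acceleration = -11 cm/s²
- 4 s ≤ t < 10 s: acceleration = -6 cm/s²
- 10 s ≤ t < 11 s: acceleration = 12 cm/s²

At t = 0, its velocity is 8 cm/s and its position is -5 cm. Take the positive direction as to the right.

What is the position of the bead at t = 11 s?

On each constant-a segment, Δv = aΔt and Δx = v₀Δt + ½aΔt²; chain segment to segment.
0–4 s: v starts 8 cm/s; Δx = 8·4 + ½·-11·4² = -56 cm; v ends -36 cm/s.
4–10 s: v starts -36 cm/s; Δx = -36·6 + ½·-6·6² = -324 cm; v ends -72 cm/s.
10–11 s: v starts -72 cm/s; Δx = -72·1 + ½·12·1² = -66 cm; v ends -60 cm/s.
x(11) = -5 + Σ Δx = -451 cm.

-451 cm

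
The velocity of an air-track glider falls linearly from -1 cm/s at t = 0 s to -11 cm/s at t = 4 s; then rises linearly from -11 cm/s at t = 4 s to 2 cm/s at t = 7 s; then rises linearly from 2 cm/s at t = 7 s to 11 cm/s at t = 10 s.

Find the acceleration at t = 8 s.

Acceleration is the slope of the v-t graph on 7–10 s: (11 − 2)/(10 − 7) = 3 cm/s².

3 cm/s²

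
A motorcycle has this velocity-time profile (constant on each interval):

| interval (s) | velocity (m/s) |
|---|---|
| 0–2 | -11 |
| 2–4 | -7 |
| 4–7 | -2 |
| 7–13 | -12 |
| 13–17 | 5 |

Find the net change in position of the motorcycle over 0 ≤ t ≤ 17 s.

-94 m

Net displacement equals the area under the velocity-time graph (areas below the axis count negative).
0–2 s: -11 × 2 = -22 m
2–4 s: -7 × 2 = -14 m
4–7 s: -2 × 3 = -6 m
7–13 s: -12 × 6 = -72 m
13–17 s: 5 × 4 = 20 m
Net displacement = -94 m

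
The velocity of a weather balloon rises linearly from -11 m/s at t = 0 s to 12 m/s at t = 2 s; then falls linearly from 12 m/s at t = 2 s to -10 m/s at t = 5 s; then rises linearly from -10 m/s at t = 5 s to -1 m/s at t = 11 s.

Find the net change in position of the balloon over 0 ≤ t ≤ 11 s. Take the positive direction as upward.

-29 m

Displacement is the signed area under the v-t curve.
0–2 s: ½(-11 + 12)(2) = 1 m
2–5 s: ½(12 + -10)(3) = 3 m
5–11 s: ½(-10 + -1)(6) = -33 m
Net displacement = -29 m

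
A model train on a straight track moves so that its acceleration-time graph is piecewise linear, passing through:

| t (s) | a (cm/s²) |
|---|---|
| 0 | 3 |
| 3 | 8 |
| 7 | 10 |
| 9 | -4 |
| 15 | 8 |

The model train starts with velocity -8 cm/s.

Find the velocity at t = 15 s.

62.5 cm/s

Δv equals the area under the a-t graph; then v = v₀ + Δv.
0–3 s: ½(3 + 8)(3) = 16.5 cm/s
3–7 s: ½(8 + 10)(4) = 36 cm/s
7–9 s: ½(10 + -4)(2) = 6 cm/s
9–15 s: ½(-4 + 8)(6) = 12 cm/s
Δv = 70.5 cm/s, so v(15) = -8 + (70.5) = 62.5 cm/s.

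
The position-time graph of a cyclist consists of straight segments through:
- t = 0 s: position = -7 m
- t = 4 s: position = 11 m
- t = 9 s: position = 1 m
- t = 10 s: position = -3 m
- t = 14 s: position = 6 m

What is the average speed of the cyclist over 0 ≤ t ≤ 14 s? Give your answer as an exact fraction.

41/14 m/s

Average speed = (total path length)/(elapsed time); on a piecewise-linear x-t graph the path length is Σ|Δx|.
0–4 s: |Δx| = |11 − -7| = 18 m
4–9 s: |Δx| = |1 − 11| = 10 m
9–10 s: |Δx| = |-3 − 1| = 4 m
10–14 s: |Δx| = |6 − -3| = 9 m
Total path = 41 m; average speed = 41/14 = 41/14 m/s.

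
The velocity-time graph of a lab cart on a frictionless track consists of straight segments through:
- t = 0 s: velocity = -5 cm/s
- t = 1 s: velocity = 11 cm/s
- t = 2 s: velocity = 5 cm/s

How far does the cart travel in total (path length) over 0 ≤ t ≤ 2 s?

Distance (not displacement) is the total path length: add the absolute areas under v-t.
0–1 s: v = 0 at t = 0.3125 s; triangle areas 0.78125 + 3.78125 = 4.5625 cm
1–2 s: |½(11 + 5)(1)| = 8 cm
Total distance = 12.5625 cm

12.5625 cm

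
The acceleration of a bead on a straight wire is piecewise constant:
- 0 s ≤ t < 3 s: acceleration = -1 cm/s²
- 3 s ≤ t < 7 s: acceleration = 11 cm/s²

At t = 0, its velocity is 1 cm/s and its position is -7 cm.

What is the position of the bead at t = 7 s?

71.5 cm

On each constant-a segment, Δv = aΔt and Δx = v₀Δt + ½aΔt²; chain segment to segment.
0–3 s: v starts 1 cm/s; Δx = 1·3 + ½·-1·3² = -1.5 cm; v ends -2 cm/s.
3–7 s: v starts -2 cm/s; Δx = -2·4 + ½·11·4² = 80 cm; v ends 42 cm/s.
x(7) = -7 + Σ Δx = 71.5 cm.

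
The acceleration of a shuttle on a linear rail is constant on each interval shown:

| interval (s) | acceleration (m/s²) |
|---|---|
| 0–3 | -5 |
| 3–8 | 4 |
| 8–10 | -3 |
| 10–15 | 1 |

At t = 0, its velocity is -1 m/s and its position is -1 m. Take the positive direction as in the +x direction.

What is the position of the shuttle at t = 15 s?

On each constant-a segment, Δv = aΔt and Δx = v₀Δt + ½aΔt²; chain segment to segment.
0–3 s: v starts -1 m/s; Δx = -1·3 + ½·-5·3² = -25.5 m; v ends -16 m/s.
3–8 s: v starts -16 m/s; Δx = -16·5 + ½·4·5² = -30 m; v ends 4 m/s.
8–10 s: v starts 4 m/s; Δx = 4·2 + ½·-3·2² = 2 m; v ends -2 m/s.
10–15 s: v starts -2 m/s; Δx = -2·5 + ½·1·5² = 2.5 m; v ends 3 m/s.
x(15) = -1 + Σ Δx = -52 m.

-52 m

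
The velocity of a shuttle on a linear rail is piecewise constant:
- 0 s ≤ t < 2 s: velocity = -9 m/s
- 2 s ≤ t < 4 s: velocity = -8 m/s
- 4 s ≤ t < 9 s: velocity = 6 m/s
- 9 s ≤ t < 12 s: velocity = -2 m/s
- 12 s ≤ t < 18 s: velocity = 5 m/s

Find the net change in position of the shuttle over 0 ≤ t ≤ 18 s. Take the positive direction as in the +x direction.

Net displacement equals the area under the velocity-time graph (areas below the axis count negative).
0–2 s: -9 × 2 = -18 m
2–4 s: -8 × 2 = -16 m
4–9 s: 6 × 5 = 30 m
9–12 s: -2 × 3 = -6 m
12–18 s: 5 × 6 = 30 m
Net displacement = 20 m

20 m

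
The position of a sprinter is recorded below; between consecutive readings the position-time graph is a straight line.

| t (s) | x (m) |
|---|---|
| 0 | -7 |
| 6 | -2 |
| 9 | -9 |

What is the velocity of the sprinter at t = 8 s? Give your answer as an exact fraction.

-7/3 m/s

Velocity is the slope of the x-t graph on 6–9 s: (-9 − -2)/(9 − 6) = -7/3 m/s.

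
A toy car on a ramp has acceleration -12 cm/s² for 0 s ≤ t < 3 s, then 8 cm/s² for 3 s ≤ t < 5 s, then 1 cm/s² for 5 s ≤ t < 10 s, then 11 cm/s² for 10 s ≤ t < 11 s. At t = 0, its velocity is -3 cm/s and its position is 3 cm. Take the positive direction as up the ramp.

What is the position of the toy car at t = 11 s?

On each constant-a segment, Δv = aΔt and Δx = v₀Δt + ½aΔt²; chain segment to segment.
0–3 s: v starts -3 cm/s; Δx = -3·3 + ½·-12·3² = -63 cm; v ends -39 cm/s.
3–5 s: v starts -39 cm/s; Δx = -39·2 + ½·8·2² = -62 cm; v ends -23 cm/s.
5–10 s: v starts -23 cm/s; Δx = -23·5 + ½·1·5² = -102.5 cm; v ends -18 cm/s.
10–11 s: v starts -18 cm/s; Δx = -18·1 + ½·11·1² = -12.5 cm; v ends -7 cm/s.
x(11) = 3 + Σ Δx = -237 cm.

-237 cm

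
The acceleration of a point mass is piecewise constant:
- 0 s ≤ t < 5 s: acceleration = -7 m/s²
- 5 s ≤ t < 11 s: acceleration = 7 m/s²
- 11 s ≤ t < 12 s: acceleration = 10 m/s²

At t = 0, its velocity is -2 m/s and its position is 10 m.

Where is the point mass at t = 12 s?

On each constant-a segment, Δv = aΔt and Δx = v₀Δt + ½aΔt²; chain segment to segment.
0–5 s: v starts -2 m/s; Δx = -2·5 + ½·-7·5² = -97.5 m; v ends -37 m/s.
5–11 s: v starts -37 m/s; Δx = -37·6 + ½·7·6² = -96 m; v ends 5 m/s.
11–12 s: v starts 5 m/s; Δx = 5·1 + ½·10·1² = 10 m; v ends 15 m/s.
x(12) = 10 + Σ Δx = -173.5 m.

-173.5 m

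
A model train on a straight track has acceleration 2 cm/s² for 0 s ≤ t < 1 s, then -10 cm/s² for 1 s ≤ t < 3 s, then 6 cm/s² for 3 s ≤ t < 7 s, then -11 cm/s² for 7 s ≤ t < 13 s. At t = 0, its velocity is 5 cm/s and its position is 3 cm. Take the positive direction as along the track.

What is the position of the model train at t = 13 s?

-133 cm

On each constant-a segment, Δv = aΔt and Δx = v₀Δt + ½aΔt²; chain segment to segment.
0–1 s: v starts 5 cm/s; Δx = 5·1 + ½·2·1² = 6 cm; v ends 7 cm/s.
1–3 s: v starts 7 cm/s; Δx = 7·2 + ½·-10·2² = -6 cm; v ends -13 cm/s.
3–7 s: v starts -13 cm/s; Δx = -13·4 + ½·6·4² = -4 cm; v ends 11 cm/s.
7–13 s: v starts 11 cm/s; Δx = 11·6 + ½·-11·6² = -132 cm; v ends -55 cm/s.
x(13) = 3 + Σ Δx = -133 cm.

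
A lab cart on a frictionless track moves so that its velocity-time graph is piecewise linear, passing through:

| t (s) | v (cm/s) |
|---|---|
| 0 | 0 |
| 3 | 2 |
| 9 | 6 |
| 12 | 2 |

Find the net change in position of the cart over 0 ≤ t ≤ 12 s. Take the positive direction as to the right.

39 cm

Net displacement equals the area under the velocity-time graph (areas below the axis count negative).
0–3 s: ½(0 + 2)(3) = 3 cm
3–9 s: ½(2 + 6)(6) = 24 cm
9–12 s: ½(6 + 2)(3) = 12 cm
Net displacement = 39 cm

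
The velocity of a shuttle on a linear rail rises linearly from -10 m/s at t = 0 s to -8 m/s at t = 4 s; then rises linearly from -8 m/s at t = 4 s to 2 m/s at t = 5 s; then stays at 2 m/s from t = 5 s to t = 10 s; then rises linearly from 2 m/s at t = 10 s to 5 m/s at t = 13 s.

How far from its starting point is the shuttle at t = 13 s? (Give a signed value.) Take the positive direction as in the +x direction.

-18.5 m

Displacement is the signed area under the v-t curve.
0–4 s: ½(-10 + -8)(4) = -36 m
4–5 s: ½(-8 + 2)(1) = -3 m
5–10 s: 2 × 5 = 10 m
10–13 s: ½(2 + 5)(3) = 10.5 m
Net displacement = -18.5 m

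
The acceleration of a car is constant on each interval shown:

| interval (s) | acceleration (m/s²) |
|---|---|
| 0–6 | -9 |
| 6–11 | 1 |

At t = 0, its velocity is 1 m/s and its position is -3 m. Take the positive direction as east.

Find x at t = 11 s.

-411.5 m

On each constant-a segment, Δv = aΔt and Δx = v₀Δt + ½aΔt²; chain segment to segment.
0–6 s: v starts 1 m/s; Δx = 1·6 + ½·-9·6² = -156 m; v ends -53 m/s.
6–11 s: v starts -53 m/s; Δx = -53·5 + ½·1·5² = -252.5 m; v ends -48 m/s.
x(11) = -3 + Σ Δx = -411.5 m.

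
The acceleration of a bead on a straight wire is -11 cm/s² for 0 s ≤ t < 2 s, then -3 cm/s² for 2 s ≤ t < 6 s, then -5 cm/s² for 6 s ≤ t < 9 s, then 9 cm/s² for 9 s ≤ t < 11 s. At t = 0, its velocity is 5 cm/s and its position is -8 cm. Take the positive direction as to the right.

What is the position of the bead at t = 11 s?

On each constant-a segment, Δv = aΔt and Δx = v₀Δt + ½aΔt²; chain segment to segment.
0–2 s: v starts 5 cm/s; Δx = 5·2 + ½·-11·2² = -12 cm; v ends -17 cm/s.
2–6 s: v starts -17 cm/s; Δx = -17·4 + ½·-3·4² = -92 cm; v ends -29 cm/s.
6–9 s: v starts -29 cm/s; Δx = -29·3 + ½·-5·3² = -109.5 cm; v ends -44 cm/s.
9–11 s: v starts -44 cm/s; Δx = -44·2 + ½·9·2² = -70 cm; v ends -26 cm/s.
x(11) = -8 + Σ Δx = -291.5 cm.

-291.5 cm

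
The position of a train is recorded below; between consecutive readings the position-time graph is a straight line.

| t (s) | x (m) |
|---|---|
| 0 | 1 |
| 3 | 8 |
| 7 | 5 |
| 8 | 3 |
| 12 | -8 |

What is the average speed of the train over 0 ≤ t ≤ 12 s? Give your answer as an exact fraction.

Average speed = (total path length)/(elapsed time); on a piecewise-linear x-t graph the path length is Σ|Δx|.
0–3 s: |Δx| = |8 − 1| = 7 m
3–7 s: |Δx| = |5 − 8| = 3 m
7–8 s: |Δx| = |3 − 5| = 2 m
8–12 s: |Δx| = |-8 − 3| = 11 m
Total path = 23 m; average speed = 23/12 = 23/12 m/s.

23/12 m/s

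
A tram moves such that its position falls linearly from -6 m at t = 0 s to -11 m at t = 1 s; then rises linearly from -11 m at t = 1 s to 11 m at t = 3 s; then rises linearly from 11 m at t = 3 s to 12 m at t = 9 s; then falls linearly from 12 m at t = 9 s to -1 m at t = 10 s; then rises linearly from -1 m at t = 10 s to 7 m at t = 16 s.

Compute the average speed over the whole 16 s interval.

3.0625 m/s

Average speed = (total path length)/(elapsed time); on a piecewise-linear x-t graph the path length is Σ|Δx|.
0–1 s: |Δx| = |-11 − -6| = 5 m
1–3 s: |Δx| = |11 − -11| = 22 m
3–9 s: |Δx| = |12 − 11| = 1 m
9–10 s: |Δx| = |-1 − 12| = 13 m
10–16 s: |Δx| = |7 − -1| = 8 m
Total path = 49 m; average speed = 49/16 = 3.0625 m/s.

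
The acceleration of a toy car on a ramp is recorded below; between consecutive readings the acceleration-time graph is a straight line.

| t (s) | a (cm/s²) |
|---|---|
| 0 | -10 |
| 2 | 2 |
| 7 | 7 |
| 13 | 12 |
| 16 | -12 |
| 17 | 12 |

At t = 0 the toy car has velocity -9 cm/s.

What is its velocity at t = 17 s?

62.5 cm/s

Δv equals the area under the a-t graph; then v = v₀ + Δv.
0–2 s: ½(-10 + 2)(2) = -8 cm/s
2–7 s: ½(2 + 7)(5) = 22.5 cm/s
7–13 s: ½(7 + 12)(6) = 57 cm/s
13–16 s: ½(12 + -12)(3) = 0 cm/s
16–17 s: ½(-12 + 12)(1) = 0 cm/s
Δv = 71.5 cm/s, so v(17) = -9 + (71.5) = 62.5 cm/s.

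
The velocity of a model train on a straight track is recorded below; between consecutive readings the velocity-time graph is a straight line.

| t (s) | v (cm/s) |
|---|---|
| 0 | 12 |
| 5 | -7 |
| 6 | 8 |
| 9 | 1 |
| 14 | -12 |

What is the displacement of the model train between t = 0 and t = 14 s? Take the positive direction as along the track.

-1 cm

Displacement is the signed area under the v-t curve.
0–5 s: ½(12 + -7)(5) = 12.5 cm
5–6 s: ½(-7 + 8)(1) = 0.5 cm
6–9 s: ½(8 + 1)(3) = 13.5 cm
9–14 s: ½(1 + -12)(5) = -27.5 cm
Net displacement = -1 cm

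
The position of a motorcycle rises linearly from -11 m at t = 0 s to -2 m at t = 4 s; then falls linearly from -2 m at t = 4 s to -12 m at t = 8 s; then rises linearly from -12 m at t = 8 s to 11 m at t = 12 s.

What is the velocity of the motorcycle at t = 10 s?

Velocity is the slope of the x-t graph on 8–12 s: (11 − -12)/(12 − 8) = 5.75 m/s.

5.75 m/s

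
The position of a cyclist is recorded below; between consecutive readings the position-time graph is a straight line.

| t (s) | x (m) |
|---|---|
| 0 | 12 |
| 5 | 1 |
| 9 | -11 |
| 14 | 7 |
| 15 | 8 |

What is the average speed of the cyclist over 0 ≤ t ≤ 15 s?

Average speed = (total path length)/(elapsed time); on a piecewise-linear x-t graph the path length is Σ|Δx|.
0–5 s: |Δx| = |1 − 12| = 11 m
5–9 s: |Δx| = |-11 − 1| = 12 m
9–14 s: |Δx| = |7 − -11| = 18 m
14–15 s: |Δx| = |8 − 7| = 1 m
Total path = 42 m; average speed = 42/15 = 2.8 m/s.

2.8 m/s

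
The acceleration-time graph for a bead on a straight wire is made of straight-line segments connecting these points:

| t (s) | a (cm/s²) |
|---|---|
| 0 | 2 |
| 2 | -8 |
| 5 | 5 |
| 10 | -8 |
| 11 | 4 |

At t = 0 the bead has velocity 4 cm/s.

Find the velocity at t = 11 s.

Δv equals the area under the a-t graph; then v = v₀ + Δv.
0–2 s: ½(2 + -8)(2) = -6 cm/s
2–5 s: ½(-8 + 5)(3) = -4.5 cm/s
5–10 s: ½(5 + -8)(5) = -7.5 cm/s
10–11 s: ½(-8 + 4)(1) = -2 cm/s
Δv = -20 cm/s, so v(11) = 4 + (-20) = -16 cm/s.

-16 cm/s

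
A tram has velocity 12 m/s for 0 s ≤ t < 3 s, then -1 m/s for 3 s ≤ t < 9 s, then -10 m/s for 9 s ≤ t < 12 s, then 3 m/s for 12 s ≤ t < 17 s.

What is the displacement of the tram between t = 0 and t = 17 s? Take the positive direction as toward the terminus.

15 m

Net displacement equals the area under the velocity-time graph (areas below the axis count negative).
0–3 s: 12 × 3 = 36 m
3–9 s: -1 × 6 = -6 m
9–12 s: -10 × 3 = -30 m
12–17 s: 3 × 5 = 15 m
Net displacement = 15 m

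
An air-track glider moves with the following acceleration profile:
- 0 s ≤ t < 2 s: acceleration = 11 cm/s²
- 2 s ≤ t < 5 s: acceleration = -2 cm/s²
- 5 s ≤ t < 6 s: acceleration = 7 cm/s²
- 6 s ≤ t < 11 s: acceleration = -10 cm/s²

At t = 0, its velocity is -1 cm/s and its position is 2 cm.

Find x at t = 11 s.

79.5 cm

On each constant-a segment, Δv = aΔt and Δx = v₀Δt + ½aΔt²; chain segment to segment.
0–2 s: v starts -1 cm/s; Δx = -1·2 + ½·11·2² = 20 cm; v ends 21 cm/s.
2–5 s: v starts 21 cm/s; Δx = 21·3 + ½·-2·3² = 54 cm; v ends 15 cm/s.
5–6 s: v starts 15 cm/s; Δx = 15·1 + ½·7·1² = 18.5 cm; v ends 22 cm/s.
6–11 s: v starts 22 cm/s; Δx = 22·5 + ½·-10·5² = -15 cm; v ends -28 cm/s.
x(11) = 2 + Σ Δx = 79.5 cm.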